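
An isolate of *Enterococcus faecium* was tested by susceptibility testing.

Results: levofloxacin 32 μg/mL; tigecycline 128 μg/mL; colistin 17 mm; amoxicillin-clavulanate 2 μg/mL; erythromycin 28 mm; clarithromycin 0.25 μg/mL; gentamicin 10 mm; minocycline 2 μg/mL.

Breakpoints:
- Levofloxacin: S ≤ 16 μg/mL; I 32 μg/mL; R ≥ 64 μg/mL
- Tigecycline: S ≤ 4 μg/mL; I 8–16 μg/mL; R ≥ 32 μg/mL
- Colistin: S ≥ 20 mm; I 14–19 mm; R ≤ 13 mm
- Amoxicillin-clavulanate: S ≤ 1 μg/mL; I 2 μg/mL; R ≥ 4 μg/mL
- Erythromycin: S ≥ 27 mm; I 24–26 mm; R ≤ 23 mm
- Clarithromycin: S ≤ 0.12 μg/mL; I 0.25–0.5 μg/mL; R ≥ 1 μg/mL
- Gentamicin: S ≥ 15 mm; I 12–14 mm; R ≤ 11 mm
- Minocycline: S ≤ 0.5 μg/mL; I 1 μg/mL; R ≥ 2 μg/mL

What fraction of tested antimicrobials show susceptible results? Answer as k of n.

1 of 8

Levofloxacin: 32 μg/mL is = 32 μg/mL → Intermediate
Tigecycline (128 μg/mL) ≥ 32 μg/mL — Resistant
Colistin (17 mm) in 14–19 mm ⇒ I
Amoxicillin-clavulanate 2 μg/mL: = 2 μg/mL → I
Erythromycin 28 mm: ≥ 27 mm → Susceptible
Clarithromycin (0.25 μg/mL) in 0.25–0.5 μg/mL ⇒ I
Gentamicin 10 mm: ≤ 11 mm — R
Minocycline 2 μg/mL: ≥ 2 μg/mL — resistant
Susceptible: 1/8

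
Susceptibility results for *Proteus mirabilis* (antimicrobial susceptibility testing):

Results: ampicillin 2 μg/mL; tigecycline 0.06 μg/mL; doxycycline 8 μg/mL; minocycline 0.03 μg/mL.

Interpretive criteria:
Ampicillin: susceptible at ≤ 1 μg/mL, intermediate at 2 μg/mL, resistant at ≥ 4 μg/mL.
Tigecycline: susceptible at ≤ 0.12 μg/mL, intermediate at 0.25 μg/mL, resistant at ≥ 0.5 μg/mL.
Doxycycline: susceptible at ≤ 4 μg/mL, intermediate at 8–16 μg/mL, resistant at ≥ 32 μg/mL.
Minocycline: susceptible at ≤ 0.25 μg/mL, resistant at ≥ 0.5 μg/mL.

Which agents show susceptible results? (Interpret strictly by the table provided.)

Ampicillin: 2 μg/mL is = 2 μg/mL → Intermediate
Tigecycline: 0.06 μg/mL is ≤ 0.12 μg/mL → susceptible
Doxycycline: 8 μg/mL is in 8–16 μg/mL → I
Minocycline 0.03 μg/mL: ≤ 0.25 μg/mL ⇒ Susceptible

tigecycline, minocycline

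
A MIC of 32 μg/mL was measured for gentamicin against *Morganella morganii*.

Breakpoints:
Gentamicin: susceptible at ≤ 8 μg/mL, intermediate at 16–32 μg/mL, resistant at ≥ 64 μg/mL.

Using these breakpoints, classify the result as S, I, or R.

Intermediate

Gentamicin (32 μg/mL) in 16–32 μg/mL — intermediate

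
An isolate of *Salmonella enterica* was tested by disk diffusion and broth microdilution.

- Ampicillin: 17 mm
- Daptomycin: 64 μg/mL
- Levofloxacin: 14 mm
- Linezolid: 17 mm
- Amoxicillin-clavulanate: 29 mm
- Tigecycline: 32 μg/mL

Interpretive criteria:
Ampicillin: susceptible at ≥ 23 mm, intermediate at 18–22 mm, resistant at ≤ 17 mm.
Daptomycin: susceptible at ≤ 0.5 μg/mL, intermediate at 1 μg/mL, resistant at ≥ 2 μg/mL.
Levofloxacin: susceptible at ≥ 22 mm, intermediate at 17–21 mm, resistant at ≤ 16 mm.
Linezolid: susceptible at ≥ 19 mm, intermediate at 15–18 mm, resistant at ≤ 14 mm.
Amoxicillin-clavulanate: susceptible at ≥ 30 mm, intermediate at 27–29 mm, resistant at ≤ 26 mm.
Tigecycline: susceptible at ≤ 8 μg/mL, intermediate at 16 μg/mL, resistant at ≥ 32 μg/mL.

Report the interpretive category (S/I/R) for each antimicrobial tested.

Ampicillin 17 mm: ≤ 17 mm ⇒ Resistant
Daptomycin 64 μg/mL: ≥ 2 μg/mL → Resistant
Levofloxacin (14 mm) ≤ 16 mm — R
Linezolid (17 mm) in 15–18 mm ⇒ Intermediate
Amoxicillin-clavulanate (29 mm) in 27–29 mm ⇒ Intermediate
Tigecycline: 32 μg/mL is ≥ 32 μg/mL ⇒ R

R, R, R, I, I, R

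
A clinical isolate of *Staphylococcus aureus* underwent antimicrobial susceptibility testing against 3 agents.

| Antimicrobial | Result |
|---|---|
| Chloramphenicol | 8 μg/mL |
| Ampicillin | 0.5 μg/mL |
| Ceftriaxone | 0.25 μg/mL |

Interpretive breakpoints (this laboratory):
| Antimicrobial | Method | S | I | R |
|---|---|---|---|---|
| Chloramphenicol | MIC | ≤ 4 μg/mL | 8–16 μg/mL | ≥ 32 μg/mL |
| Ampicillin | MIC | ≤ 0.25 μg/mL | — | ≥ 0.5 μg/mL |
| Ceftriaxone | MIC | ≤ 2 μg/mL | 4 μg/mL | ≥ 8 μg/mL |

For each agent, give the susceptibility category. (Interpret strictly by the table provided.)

Chloramphenicol 8 μg/mL: in 8–16 μg/mL ⇒ intermediate
Ampicillin: 0.5 μg/mL is ≥ 0.5 μg/mL — resistant
Ceftriaxone (0.25 μg/mL) ≤ 2 μg/mL → Susceptible

I, R, S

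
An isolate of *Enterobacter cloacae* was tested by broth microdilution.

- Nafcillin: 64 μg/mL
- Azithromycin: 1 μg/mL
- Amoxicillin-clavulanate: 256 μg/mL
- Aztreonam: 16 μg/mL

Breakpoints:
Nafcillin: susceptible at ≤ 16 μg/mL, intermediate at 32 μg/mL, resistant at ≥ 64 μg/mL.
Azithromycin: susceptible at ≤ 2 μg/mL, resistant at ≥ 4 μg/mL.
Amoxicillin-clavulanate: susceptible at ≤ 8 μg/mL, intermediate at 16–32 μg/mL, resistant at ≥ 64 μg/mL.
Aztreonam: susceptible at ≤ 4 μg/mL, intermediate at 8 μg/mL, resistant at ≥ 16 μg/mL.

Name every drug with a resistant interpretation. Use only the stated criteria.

nafcillin, amoxicillin-clavulanate, aztreonam

Nafcillin 64 μg/mL: ≥ 64 μg/mL → R
Azithromycin (1 μg/mL) ≤ 2 μg/mL → susceptible
Amoxicillin-clavulanate (256 μg/mL) ≥ 64 μg/mL → resistant
Aztreonam: 16 μg/mL is ≥ 16 μg/mL — resistant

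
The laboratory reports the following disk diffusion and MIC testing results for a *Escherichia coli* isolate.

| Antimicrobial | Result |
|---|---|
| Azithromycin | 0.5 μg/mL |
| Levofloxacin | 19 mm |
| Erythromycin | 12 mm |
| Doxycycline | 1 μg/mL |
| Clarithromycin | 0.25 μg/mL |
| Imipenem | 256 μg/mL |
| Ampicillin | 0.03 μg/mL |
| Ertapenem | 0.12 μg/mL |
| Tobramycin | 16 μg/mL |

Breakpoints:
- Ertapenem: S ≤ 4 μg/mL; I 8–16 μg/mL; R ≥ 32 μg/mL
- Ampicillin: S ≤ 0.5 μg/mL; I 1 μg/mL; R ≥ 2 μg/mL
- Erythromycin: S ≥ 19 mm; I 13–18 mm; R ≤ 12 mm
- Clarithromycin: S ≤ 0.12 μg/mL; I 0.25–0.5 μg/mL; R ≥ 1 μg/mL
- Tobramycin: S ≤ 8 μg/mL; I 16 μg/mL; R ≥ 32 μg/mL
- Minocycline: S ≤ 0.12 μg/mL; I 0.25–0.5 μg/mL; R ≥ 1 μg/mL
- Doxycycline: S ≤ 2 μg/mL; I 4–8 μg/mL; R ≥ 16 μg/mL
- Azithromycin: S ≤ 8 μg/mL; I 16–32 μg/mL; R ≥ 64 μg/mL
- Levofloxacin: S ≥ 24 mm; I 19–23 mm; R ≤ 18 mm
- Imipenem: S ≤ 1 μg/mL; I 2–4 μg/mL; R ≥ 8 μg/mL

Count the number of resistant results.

2

Azithromycin (0.5 μg/mL) ≤ 8 μg/mL ⇒ susceptible
Levofloxacin: 19 mm is in 19–23 mm → intermediate
Erythromycin (12 mm) ≤ 12 mm — R
Doxycycline: 1 μg/mL is ≤ 2 μg/mL → S
Clarithromycin 0.25 μg/mL: in 0.25–0.5 μg/mL ⇒ I
Imipenem: 256 μg/mL is ≥ 8 μg/mL ⇒ Resistant
Ampicillin 0.03 μg/mL: ≤ 0.5 μg/mL — susceptible
Ertapenem (0.12 μg/mL) ≤ 4 μg/mL ⇒ Susceptible
Tobramycin: 16 μg/mL is = 16 μg/mL — intermediate
Resistant: 2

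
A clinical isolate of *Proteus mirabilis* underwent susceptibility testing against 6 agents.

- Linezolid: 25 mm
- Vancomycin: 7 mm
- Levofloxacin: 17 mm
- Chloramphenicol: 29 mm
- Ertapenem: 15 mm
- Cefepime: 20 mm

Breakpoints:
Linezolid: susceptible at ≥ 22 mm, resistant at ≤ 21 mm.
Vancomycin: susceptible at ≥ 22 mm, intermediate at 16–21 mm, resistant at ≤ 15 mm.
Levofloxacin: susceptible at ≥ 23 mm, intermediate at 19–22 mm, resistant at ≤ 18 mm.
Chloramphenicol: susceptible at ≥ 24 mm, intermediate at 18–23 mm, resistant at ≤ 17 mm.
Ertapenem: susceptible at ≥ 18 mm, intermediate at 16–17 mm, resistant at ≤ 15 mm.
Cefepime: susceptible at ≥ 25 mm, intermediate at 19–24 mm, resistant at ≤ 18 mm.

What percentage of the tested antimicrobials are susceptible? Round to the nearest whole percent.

33%

Linezolid (25 mm) ≥ 22 mm — susceptible
Vancomycin: 7 mm is ≤ 15 mm — resistant
Levofloxacin: 17 mm is ≤ 18 mm ⇒ resistant
Chloramphenicol: 29 mm is ≥ 24 mm → Susceptible
Ertapenem (15 mm) ≤ 15 mm → R
Cefepime (20 mm) in 19–24 mm → intermediate
Susceptible: 2/6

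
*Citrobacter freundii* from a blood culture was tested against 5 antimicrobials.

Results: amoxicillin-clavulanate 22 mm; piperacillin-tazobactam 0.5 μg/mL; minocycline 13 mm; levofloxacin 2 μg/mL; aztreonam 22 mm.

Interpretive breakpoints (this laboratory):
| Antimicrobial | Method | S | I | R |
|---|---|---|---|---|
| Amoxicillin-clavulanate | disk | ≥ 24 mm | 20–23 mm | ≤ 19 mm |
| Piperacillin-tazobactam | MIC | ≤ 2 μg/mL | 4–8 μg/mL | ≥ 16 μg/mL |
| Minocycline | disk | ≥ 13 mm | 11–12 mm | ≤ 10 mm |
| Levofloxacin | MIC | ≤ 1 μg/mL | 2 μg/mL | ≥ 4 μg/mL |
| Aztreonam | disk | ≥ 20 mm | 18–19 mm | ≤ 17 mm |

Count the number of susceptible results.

Amoxicillin-clavulanate: 22 mm is in 20–23 mm ⇒ intermediate
Piperacillin-tazobactam (0.5 μg/mL) ≤ 2 μg/mL ⇒ Susceptible
Minocycline (13 mm) ≥ 13 mm ⇒ susceptible
Levofloxacin 2 μg/mL: = 2 μg/mL → I
Aztreonam (22 mm) ≥ 20 mm ⇒ susceptible
Susceptible: 3

3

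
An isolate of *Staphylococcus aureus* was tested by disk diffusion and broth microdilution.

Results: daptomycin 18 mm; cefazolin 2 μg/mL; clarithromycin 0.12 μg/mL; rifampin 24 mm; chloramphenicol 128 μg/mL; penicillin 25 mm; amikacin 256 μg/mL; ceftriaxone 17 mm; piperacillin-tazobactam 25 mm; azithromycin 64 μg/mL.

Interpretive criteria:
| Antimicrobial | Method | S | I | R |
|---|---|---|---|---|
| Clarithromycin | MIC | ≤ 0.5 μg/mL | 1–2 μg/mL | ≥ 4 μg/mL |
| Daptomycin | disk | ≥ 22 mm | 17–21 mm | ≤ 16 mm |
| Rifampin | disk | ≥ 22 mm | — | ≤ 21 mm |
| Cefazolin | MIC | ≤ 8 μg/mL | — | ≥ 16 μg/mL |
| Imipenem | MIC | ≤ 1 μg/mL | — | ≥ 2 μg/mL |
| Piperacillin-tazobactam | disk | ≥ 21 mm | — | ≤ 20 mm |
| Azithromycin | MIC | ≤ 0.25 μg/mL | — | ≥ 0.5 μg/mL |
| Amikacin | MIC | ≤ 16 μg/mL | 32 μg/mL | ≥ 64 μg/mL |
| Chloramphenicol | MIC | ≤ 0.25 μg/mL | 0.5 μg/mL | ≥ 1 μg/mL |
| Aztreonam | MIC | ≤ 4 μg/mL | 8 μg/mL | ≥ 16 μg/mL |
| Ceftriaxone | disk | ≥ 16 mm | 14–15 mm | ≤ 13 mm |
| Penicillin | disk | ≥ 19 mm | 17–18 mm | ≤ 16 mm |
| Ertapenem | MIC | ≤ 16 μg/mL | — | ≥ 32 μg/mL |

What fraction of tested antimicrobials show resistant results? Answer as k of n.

Daptomycin 18 mm: in 17–21 mm ⇒ Intermediate
Cefazolin: 2 μg/mL is ≤ 8 μg/mL — S
Clarithromycin: 0.12 μg/mL is ≤ 0.5 μg/mL ⇒ Susceptible
Rifampin: 24 mm is ≥ 22 mm — S
Chloramphenicol: 128 μg/mL is ≥ 1 μg/mL — R
Penicillin (25 mm) ≥ 19 mm ⇒ S
Amikacin (256 μg/mL) ≥ 64 μg/mL ⇒ R
Ceftriaxone: 17 mm is ≥ 16 mm → S
Piperacillin-tazobactam 25 mm: ≥ 21 mm → Susceptible
Azithromycin 64 μg/mL: ≥ 0.5 μg/mL ⇒ Resistant
Resistant: 3/10

3 of 10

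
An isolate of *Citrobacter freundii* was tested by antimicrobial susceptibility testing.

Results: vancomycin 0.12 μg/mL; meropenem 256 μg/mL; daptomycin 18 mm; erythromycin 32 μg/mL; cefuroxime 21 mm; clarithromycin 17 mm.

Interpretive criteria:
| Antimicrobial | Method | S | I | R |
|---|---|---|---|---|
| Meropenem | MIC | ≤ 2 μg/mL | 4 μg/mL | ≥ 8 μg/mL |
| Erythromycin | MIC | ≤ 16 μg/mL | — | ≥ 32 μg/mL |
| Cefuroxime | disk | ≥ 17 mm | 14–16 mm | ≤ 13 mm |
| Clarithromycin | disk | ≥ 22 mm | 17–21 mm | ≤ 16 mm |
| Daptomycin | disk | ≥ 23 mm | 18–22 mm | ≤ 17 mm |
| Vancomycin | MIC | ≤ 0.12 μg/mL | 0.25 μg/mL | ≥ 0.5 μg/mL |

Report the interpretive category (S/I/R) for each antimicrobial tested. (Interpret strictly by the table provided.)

Vancomycin (0.12 μg/mL) ≤ 0.12 μg/mL ⇒ S
Meropenem: 256 μg/mL is ≥ 8 μg/mL → R
Daptomycin: 18 mm is in 18–22 mm ⇒ intermediate
Erythromycin: 32 μg/mL is ≥ 32 μg/mL → Resistant
Cefuroxime (21 mm) ≥ 17 mm ⇒ susceptible
Clarithromycin 17 mm: in 17–21 mm ⇒ intermediate

S, R, I, R, S, I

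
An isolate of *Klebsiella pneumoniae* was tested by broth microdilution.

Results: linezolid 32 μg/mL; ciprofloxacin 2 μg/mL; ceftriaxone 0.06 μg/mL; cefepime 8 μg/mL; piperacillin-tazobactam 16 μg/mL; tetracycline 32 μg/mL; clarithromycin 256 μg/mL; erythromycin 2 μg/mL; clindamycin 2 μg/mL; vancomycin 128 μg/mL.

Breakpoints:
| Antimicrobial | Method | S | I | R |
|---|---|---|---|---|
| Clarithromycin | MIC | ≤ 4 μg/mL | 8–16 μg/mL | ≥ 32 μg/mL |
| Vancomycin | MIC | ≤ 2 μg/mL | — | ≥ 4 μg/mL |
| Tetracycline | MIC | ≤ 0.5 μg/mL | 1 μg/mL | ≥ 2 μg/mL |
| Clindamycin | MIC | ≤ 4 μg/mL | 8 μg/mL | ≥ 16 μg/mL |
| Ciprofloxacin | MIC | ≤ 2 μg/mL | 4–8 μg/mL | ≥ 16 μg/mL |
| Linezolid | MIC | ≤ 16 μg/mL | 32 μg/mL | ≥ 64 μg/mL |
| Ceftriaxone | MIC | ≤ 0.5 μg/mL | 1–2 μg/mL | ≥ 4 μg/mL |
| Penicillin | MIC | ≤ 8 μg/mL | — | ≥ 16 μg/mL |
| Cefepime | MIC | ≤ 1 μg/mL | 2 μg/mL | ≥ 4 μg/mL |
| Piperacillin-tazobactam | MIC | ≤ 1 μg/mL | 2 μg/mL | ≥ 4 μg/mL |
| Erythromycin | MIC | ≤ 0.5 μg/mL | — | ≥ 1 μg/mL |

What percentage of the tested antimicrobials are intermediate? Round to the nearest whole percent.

Linezolid 32 μg/mL: = 32 μg/mL — intermediate
Ciprofloxacin (2 μg/mL) ≤ 2 μg/mL ⇒ Susceptible
Ceftriaxone (0.06 μg/mL) ≤ 0.5 μg/mL — Susceptible
Cefepime: 8 μg/mL is ≥ 4 μg/mL → R
Piperacillin-tazobactam 16 μg/mL: ≥ 4 μg/mL — R
Tetracycline (32 μg/mL) ≥ 2 μg/mL ⇒ resistant
Clarithromycin (256 μg/mL) ≥ 32 μg/mL → R
Erythromycin: 2 μg/mL is ≥ 1 μg/mL ⇒ Resistant
Clindamycin (2 μg/mL) ≤ 4 μg/mL ⇒ susceptible
Vancomycin 128 μg/mL: ≥ 4 μg/mL ⇒ Resistant
Intermediate: 1/10

10%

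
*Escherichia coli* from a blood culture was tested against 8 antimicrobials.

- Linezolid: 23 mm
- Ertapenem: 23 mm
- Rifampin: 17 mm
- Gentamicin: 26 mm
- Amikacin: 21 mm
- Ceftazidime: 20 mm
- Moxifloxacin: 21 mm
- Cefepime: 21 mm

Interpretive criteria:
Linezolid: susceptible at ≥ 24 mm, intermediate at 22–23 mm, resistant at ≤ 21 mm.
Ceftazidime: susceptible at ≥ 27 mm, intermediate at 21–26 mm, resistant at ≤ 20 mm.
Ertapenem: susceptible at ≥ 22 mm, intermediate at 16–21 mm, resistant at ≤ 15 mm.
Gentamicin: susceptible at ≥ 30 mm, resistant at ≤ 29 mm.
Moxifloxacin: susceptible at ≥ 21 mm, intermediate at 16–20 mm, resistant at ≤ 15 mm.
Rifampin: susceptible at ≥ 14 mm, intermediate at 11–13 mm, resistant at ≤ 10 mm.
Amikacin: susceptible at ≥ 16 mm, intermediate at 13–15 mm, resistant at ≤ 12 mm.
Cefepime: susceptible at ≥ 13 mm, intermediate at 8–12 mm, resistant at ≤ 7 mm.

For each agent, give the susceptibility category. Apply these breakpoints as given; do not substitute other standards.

Linezolid: 23 mm is in 22–23 mm → intermediate
Ertapenem 23 mm: ≥ 22 mm — S
Rifampin (17 mm) ≥ 14 mm — Susceptible
Gentamicin (26 mm) ≤ 29 mm — R
Amikacin (21 mm) ≥ 16 mm → Susceptible
Ceftazidime: 20 mm is ≤ 20 mm ⇒ resistant
Moxifloxacin: 21 mm is ≥ 21 mm ⇒ Susceptible
Cefepime (21 mm) ≥ 13 mm — S

I, S, S, R, S, R, S, S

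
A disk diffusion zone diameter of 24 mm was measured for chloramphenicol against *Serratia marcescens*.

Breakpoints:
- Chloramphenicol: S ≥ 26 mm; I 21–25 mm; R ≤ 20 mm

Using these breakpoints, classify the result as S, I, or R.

Chloramphenicol 24 mm: in 21–25 mm → I

Intermediate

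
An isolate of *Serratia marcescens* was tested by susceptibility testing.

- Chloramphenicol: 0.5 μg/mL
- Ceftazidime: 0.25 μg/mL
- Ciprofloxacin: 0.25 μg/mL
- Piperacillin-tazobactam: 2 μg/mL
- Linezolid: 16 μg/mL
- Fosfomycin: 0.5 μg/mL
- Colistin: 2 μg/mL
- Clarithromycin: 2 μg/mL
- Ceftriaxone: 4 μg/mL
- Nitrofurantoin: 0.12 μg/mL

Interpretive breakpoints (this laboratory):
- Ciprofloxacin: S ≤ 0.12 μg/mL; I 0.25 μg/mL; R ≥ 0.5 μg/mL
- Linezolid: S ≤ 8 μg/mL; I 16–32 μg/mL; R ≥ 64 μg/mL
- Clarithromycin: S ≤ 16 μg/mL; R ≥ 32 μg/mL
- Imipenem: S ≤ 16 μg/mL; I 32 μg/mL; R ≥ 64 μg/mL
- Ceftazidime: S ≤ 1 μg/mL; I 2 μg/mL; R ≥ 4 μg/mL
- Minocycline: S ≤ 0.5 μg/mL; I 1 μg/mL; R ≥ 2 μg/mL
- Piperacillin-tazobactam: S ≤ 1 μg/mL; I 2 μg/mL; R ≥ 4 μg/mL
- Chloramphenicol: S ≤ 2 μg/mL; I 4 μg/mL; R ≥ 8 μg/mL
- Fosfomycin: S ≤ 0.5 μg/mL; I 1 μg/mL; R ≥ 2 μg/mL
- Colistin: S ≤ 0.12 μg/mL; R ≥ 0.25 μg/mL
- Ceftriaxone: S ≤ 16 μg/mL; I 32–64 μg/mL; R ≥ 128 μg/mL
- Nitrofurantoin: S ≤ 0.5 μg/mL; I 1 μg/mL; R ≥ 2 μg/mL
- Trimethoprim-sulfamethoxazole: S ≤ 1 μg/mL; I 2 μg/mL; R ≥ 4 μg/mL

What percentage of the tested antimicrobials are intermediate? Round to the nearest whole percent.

30%

Chloramphenicol 0.5 μg/mL: ≤ 2 μg/mL — susceptible
Ceftazidime 0.25 μg/mL: ≤ 1 μg/mL ⇒ S
Ciprofloxacin (0.25 μg/mL) = 0.25 μg/mL → I
Piperacillin-tazobactam (2 μg/mL) = 2 μg/mL → Intermediate
Linezolid: 16 μg/mL is in 16–32 μg/mL — intermediate
Fosfomycin (0.5 μg/mL) ≤ 0.5 μg/mL ⇒ S
Colistin: 2 μg/mL is ≥ 0.25 μg/mL ⇒ R
Clarithromycin 2 μg/mL: ≤ 16 μg/mL — S
Ceftriaxone (4 μg/mL) ≤ 16 μg/mL ⇒ susceptible
Nitrofurantoin 0.12 μg/mL: ≤ 0.5 μg/mL — S
Intermediate: 3/10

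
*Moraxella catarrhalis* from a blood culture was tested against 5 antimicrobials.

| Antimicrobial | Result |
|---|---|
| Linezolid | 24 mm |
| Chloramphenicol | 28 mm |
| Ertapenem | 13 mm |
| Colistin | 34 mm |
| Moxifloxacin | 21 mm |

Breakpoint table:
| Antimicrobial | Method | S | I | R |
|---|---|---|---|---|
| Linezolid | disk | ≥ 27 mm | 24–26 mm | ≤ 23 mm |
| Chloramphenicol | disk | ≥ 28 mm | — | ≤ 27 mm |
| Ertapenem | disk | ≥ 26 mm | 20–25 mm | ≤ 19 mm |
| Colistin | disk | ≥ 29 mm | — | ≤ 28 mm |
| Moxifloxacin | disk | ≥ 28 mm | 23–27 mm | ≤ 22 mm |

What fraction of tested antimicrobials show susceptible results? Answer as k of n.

Linezolid (24 mm) in 24–26 mm → intermediate
Chloramphenicol: 28 mm is ≥ 28 mm — S
Ertapenem: 13 mm is ≤ 19 mm ⇒ resistant
Colistin: 34 mm is ≥ 29 mm → susceptible
Moxifloxacin (21 mm) ≤ 22 mm ⇒ Resistant
Susceptible: 2/5

2 of 5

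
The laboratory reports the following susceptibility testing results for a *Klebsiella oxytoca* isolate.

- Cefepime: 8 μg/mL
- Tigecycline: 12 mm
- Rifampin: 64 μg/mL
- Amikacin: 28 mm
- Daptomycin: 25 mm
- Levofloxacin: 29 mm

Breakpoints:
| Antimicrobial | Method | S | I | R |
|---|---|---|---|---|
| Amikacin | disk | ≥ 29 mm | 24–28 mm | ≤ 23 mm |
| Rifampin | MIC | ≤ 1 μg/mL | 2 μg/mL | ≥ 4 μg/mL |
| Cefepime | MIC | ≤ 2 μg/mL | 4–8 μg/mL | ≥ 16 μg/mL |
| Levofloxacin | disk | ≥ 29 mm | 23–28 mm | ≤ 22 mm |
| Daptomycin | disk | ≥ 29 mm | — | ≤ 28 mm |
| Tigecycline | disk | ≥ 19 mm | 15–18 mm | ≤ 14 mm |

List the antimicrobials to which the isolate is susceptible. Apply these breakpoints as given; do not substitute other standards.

levofloxacin

Cefepime: 8 μg/mL is in 4–8 μg/mL — I
Tigecycline: 12 mm is ≤ 14 mm ⇒ resistant
Rifampin (64 μg/mL) ≥ 4 μg/mL — Resistant
Amikacin 28 mm: in 24–28 mm ⇒ intermediate
Daptomycin (25 mm) ≤ 28 mm → Resistant
Levofloxacin: 29 mm is ≥ 29 mm — susceptible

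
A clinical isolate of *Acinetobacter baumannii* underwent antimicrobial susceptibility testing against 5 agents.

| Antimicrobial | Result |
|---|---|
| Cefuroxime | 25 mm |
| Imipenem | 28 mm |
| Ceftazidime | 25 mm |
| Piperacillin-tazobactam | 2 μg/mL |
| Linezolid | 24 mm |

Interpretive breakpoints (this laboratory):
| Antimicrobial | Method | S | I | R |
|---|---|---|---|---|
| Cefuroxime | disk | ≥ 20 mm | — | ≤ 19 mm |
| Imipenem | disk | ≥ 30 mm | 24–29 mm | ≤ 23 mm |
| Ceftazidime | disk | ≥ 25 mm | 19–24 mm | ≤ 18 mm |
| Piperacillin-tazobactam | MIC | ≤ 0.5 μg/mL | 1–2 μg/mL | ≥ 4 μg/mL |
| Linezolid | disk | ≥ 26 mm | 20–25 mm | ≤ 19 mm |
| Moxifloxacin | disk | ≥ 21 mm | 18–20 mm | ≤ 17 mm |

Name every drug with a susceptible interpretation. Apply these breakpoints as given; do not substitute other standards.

cefuroxime, ceftazidime

Cefuroxime 25 mm: ≥ 20 mm ⇒ Susceptible
Imipenem (28 mm) in 24–29 mm — intermediate
Ceftazidime 25 mm: ≥ 25 mm ⇒ Susceptible
Piperacillin-tazobactam: 2 μg/mL is in 1–2 μg/mL → intermediate
Linezolid: 24 mm is in 20–25 mm ⇒ Intermediate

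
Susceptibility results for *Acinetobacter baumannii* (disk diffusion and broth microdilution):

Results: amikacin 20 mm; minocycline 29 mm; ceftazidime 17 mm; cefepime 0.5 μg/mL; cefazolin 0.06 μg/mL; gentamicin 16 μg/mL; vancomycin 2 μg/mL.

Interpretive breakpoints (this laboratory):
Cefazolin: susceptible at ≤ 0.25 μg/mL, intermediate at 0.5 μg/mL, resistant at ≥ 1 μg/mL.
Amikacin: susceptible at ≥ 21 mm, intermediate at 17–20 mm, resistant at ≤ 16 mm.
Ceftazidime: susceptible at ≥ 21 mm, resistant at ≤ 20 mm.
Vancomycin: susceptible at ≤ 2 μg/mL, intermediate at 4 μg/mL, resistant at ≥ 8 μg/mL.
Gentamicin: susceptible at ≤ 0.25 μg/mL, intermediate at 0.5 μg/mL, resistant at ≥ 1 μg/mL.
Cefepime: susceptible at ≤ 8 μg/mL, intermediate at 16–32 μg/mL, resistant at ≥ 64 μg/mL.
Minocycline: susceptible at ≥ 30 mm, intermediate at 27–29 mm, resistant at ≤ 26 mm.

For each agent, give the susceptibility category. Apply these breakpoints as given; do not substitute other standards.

Amikacin: 20 mm is in 17–20 mm ⇒ intermediate
Minocycline: 29 mm is in 27–29 mm → I
Ceftazidime 17 mm: ≤ 20 mm — R
Cefepime 0.5 μg/mL: ≤ 8 μg/mL → Susceptible
Cefazolin (0.06 μg/mL) ≤ 0.25 μg/mL → Susceptible
Gentamicin: 16 μg/mL is ≥ 1 μg/mL → resistant
Vancomycin: 2 μg/mL is ≤ 2 μg/mL → S

I, I, R, S, S, R, S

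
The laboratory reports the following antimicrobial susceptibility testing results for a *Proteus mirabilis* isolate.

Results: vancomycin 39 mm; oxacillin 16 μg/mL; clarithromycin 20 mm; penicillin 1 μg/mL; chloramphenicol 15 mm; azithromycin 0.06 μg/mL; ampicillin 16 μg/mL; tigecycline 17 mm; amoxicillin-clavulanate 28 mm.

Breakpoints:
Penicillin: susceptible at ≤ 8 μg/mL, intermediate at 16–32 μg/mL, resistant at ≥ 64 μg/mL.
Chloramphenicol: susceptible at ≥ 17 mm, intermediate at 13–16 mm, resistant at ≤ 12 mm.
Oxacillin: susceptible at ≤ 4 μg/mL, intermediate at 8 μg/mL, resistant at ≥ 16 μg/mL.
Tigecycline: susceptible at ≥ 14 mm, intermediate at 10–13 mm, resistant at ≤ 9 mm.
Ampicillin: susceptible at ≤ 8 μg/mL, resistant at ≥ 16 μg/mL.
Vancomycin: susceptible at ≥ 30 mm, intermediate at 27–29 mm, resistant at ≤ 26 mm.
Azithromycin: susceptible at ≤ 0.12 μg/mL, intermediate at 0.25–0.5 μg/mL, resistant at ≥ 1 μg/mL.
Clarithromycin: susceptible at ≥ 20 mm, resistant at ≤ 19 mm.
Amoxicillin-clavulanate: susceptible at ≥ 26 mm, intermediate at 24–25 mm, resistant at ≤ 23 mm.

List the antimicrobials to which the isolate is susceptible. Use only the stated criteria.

Vancomycin 39 mm: ≥ 30 mm — Susceptible
Oxacillin 16 μg/mL: ≥ 16 μg/mL ⇒ R
Clarithromycin: 20 mm is ≥ 20 mm ⇒ susceptible
Penicillin (1 μg/mL) ≤ 8 μg/mL — S
Chloramphenicol: 15 mm is in 13–16 mm → I
Azithromycin: 0.06 μg/mL is ≤ 0.12 μg/mL — S
Ampicillin 16 μg/mL: ≥ 16 μg/mL — resistant
Tigecycline (17 mm) ≥ 14 mm ⇒ S
Amoxicillin-clavulanate (28 mm) ≥ 26 mm — S

vancomycin, clarithromycin, penicillin, azithromycin, tigecycline, amoxicillin-clavulanate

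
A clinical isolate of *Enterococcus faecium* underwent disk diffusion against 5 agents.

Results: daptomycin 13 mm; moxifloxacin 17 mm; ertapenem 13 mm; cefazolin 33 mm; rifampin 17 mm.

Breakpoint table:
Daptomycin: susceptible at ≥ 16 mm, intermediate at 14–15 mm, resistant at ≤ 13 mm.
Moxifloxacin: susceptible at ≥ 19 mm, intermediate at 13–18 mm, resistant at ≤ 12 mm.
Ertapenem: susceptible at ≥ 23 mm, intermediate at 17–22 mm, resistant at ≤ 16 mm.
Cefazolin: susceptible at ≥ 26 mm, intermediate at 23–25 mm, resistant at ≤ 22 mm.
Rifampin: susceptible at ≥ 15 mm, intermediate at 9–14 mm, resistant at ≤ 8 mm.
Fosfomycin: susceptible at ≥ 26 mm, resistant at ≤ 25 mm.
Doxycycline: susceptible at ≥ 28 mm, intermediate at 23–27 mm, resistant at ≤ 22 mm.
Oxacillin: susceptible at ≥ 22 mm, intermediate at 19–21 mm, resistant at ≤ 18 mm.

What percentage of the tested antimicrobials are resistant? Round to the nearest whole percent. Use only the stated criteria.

Daptomycin: 13 mm is ≤ 13 mm — resistant
Moxifloxacin: 17 mm is in 13–18 mm — I
Ertapenem (13 mm) ≤ 16 mm — Resistant
Cefazolin: 33 mm is ≥ 26 mm — Susceptible
Rifampin (17 mm) ≥ 15 mm ⇒ susceptible
Resistant: 2/5

40%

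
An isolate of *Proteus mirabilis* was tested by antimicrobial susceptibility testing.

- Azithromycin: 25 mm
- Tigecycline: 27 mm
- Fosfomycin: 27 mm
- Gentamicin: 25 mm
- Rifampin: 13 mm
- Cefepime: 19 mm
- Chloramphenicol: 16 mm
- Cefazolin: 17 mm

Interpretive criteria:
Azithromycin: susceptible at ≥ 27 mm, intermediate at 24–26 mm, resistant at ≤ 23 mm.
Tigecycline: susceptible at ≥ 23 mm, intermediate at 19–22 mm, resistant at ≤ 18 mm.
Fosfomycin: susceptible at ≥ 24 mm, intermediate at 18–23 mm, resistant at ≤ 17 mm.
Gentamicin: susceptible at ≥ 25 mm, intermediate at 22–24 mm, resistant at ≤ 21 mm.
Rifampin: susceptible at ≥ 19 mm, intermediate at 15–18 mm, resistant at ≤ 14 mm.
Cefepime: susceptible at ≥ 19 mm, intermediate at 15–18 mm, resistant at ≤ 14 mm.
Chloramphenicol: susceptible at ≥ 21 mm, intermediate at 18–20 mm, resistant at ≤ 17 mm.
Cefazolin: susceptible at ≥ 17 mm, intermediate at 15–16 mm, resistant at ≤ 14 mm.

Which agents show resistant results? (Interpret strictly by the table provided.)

Azithromycin (25 mm) in 24–26 mm → Intermediate
Tigecycline (27 mm) ≥ 23 mm — susceptible
Fosfomycin: 27 mm is ≥ 24 mm — susceptible
Gentamicin (25 mm) ≥ 25 mm ⇒ susceptible
Rifampin: 13 mm is ≤ 14 mm ⇒ R
Cefepime: 19 mm is ≥ 19 mm ⇒ Susceptible
Chloramphenicol: 16 mm is ≤ 17 mm — resistant
Cefazolin (17 mm) ≥ 17 mm → susceptible

rifampin, chloramphenicol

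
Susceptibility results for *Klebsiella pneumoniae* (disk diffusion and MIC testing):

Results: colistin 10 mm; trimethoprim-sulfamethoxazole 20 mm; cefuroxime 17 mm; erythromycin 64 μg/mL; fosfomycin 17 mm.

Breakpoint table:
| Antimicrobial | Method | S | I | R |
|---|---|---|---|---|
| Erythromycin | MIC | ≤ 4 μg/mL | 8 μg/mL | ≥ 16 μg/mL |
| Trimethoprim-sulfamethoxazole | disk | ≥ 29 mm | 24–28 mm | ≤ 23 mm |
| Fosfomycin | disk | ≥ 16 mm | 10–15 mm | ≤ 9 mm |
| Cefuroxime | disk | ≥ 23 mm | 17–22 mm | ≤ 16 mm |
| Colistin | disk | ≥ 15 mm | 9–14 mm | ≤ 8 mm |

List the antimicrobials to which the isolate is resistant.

Colistin (10 mm) in 9–14 mm — intermediate
Trimethoprim-sulfamethoxazole 20 mm: ≤ 23 mm — R
Cefuroxime: 17 mm is in 17–22 mm ⇒ intermediate
Erythromycin 64 μg/mL: ≥ 16 μg/mL → R
Fosfomycin 17 mm: ≥ 16 mm — susceptible

trimethoprim-sulfamethoxazole, erythromycin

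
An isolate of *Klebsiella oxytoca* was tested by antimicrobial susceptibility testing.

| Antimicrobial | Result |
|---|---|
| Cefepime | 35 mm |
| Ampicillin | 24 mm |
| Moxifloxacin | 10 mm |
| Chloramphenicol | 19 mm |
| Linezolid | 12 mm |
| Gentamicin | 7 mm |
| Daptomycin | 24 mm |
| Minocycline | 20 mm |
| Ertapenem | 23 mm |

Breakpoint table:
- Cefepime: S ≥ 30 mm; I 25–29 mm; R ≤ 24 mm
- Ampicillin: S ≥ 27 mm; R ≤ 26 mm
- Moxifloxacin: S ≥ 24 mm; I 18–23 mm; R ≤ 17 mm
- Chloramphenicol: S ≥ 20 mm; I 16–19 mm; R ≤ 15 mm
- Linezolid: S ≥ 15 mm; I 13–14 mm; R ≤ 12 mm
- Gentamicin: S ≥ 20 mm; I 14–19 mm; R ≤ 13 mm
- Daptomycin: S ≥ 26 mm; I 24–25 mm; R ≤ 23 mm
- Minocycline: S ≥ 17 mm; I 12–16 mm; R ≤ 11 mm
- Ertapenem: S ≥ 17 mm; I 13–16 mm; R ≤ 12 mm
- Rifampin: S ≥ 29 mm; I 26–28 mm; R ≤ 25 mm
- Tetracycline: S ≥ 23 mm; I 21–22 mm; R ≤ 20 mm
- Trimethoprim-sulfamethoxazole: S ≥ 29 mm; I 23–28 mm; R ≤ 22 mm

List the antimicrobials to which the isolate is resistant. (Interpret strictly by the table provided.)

ampicillin, moxifloxacin, linezolid, gentamicin

Cefepime 35 mm: ≥ 30 mm — S
Ampicillin: 24 mm is ≤ 26 mm ⇒ Resistant
Moxifloxacin (10 mm) ≤ 17 mm ⇒ R
Chloramphenicol (19 mm) in 16–19 mm → I
Linezolid (12 mm) ≤ 12 mm — Resistant
Gentamicin (7 mm) ≤ 13 mm — R
Daptomycin 24 mm: in 24–25 mm ⇒ I
Minocycline 20 mm: ≥ 17 mm → Susceptible
Ertapenem: 23 mm is ≥ 17 mm — Susceptible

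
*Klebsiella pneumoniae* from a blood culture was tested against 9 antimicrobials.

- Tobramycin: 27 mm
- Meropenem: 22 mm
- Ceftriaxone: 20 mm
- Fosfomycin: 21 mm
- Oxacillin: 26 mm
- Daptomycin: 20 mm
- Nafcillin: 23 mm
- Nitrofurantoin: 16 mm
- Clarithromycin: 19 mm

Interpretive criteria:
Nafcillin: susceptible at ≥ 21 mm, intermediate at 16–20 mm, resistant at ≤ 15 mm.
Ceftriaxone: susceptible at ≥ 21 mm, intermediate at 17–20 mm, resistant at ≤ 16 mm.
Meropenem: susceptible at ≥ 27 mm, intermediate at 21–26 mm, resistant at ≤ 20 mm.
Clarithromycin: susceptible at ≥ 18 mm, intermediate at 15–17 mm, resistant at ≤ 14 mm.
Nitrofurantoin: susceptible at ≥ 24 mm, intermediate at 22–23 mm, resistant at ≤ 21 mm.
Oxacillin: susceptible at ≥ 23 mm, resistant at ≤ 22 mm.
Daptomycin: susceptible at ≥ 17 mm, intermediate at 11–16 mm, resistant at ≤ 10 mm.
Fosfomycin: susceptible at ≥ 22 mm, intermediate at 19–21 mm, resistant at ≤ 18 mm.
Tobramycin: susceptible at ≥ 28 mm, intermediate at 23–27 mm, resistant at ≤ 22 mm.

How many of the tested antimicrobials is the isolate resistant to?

Tobramycin 27 mm: in 23–27 mm ⇒ Intermediate
Meropenem 22 mm: in 21–26 mm → I
Ceftriaxone (20 mm) in 17–20 mm ⇒ intermediate
Fosfomycin 21 mm: in 19–21 mm — intermediate
Oxacillin (26 mm) ≥ 23 mm — S
Daptomycin 20 mm: ≥ 17 mm ⇒ S
Nafcillin 23 mm: ≥ 21 mm → S
Nitrofurantoin (16 mm) ≤ 21 mm → resistant
Clarithromycin 19 mm: ≥ 18 mm → susceptible
Resistant: 1

1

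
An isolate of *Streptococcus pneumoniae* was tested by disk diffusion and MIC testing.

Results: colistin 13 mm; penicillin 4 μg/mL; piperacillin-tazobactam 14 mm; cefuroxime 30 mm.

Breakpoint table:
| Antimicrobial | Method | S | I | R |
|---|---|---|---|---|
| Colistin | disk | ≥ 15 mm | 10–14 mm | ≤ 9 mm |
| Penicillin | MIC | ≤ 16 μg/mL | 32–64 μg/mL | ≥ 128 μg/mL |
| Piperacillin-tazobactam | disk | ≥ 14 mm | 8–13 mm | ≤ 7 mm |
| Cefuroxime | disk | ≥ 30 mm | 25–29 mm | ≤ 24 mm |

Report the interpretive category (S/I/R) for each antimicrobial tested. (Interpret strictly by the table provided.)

I, S, S, S

Colistin: 13 mm is in 10–14 mm — intermediate
Penicillin (4 μg/mL) ≤ 16 μg/mL → Susceptible
Piperacillin-tazobactam: 14 mm is ≥ 14 mm → S
Cefuroxime (30 mm) ≥ 30 mm ⇒ S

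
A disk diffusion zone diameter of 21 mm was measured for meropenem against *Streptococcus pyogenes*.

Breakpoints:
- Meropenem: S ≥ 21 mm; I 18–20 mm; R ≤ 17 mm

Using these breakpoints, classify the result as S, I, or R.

Meropenem 21 mm: ≥ 21 mm → susceptible

Susceptible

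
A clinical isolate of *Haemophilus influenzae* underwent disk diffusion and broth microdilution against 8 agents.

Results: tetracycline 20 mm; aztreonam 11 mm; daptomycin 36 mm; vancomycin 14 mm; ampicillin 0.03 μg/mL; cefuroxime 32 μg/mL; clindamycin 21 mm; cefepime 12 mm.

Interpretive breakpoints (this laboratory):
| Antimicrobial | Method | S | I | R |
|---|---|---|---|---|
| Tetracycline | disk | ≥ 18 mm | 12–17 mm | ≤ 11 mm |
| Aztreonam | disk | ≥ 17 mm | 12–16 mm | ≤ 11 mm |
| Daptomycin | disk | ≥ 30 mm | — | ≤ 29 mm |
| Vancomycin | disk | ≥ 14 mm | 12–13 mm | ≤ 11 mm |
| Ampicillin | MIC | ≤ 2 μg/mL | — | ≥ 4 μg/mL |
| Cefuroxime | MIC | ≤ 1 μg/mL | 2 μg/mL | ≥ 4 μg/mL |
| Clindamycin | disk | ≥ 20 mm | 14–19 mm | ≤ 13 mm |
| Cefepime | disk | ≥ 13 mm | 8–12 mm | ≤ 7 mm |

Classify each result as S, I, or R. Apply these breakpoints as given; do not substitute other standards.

Tetracycline 20 mm: ≥ 18 mm — Susceptible
Aztreonam: 11 mm is ≤ 11 mm — Resistant
Daptomycin: 36 mm is ≥ 30 mm ⇒ susceptible
Vancomycin: 14 mm is ≥ 14 mm — Susceptible
Ampicillin 0.03 μg/mL: ≤ 2 μg/mL → susceptible
Cefuroxime 32 μg/mL: ≥ 4 μg/mL ⇒ Resistant
Clindamycin 21 mm: ≥ 20 mm — susceptible
Cefepime: 12 mm is in 8–12 mm → I

S, R, S, S, S, R, S, I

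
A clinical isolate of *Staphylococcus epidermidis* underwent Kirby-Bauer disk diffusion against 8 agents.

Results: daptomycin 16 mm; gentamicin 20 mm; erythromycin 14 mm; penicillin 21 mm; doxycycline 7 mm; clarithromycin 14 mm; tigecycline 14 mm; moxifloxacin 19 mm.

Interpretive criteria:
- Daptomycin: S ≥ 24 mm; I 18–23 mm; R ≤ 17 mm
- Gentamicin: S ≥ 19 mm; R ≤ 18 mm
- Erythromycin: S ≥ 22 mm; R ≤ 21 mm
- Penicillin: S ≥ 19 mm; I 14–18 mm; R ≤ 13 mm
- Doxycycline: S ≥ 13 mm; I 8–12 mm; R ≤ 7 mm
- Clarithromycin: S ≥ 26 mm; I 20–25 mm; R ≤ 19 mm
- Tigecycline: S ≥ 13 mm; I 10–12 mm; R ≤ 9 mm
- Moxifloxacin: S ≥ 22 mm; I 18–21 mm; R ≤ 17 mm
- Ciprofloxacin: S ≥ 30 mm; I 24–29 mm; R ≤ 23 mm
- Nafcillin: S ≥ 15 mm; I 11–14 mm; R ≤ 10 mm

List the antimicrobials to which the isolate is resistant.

daptomycin, erythromycin, doxycycline, clarithromycin

Daptomycin 16 mm: ≤ 17 mm → resistant
Gentamicin 20 mm: ≥ 19 mm ⇒ susceptible
Erythromycin 14 mm: ≤ 21 mm ⇒ resistant
Penicillin: 21 mm is ≥ 19 mm → Susceptible
Doxycycline 7 mm: ≤ 7 mm → R
Clarithromycin (14 mm) ≤ 19 mm → Resistant
Tigecycline (14 mm) ≥ 13 mm ⇒ Susceptible
Moxifloxacin: 19 mm is in 18–21 mm — Intermediate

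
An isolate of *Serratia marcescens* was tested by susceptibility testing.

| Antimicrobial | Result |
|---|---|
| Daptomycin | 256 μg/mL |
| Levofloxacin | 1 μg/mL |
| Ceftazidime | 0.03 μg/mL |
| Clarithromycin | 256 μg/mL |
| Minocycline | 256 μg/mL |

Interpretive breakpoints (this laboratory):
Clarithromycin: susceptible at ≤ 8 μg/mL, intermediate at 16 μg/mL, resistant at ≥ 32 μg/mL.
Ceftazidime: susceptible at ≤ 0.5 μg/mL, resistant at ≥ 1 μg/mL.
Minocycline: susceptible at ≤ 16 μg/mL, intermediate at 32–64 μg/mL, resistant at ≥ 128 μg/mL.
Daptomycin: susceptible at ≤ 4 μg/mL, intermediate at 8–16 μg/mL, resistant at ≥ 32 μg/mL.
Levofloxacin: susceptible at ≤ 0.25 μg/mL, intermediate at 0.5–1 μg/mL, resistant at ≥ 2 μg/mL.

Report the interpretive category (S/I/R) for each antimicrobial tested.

Daptomycin: 256 μg/mL is ≥ 32 μg/mL → Resistant
Levofloxacin (1 μg/mL) in 0.5–1 μg/mL ⇒ Intermediate
Ceftazidime: 0.03 μg/mL is ≤ 0.5 μg/mL — Susceptible
Clarithromycin (256 μg/mL) ≥ 32 μg/mL → R
Minocycline 256 μg/mL: ≥ 128 μg/mL → Resistant

R, I, S, R, R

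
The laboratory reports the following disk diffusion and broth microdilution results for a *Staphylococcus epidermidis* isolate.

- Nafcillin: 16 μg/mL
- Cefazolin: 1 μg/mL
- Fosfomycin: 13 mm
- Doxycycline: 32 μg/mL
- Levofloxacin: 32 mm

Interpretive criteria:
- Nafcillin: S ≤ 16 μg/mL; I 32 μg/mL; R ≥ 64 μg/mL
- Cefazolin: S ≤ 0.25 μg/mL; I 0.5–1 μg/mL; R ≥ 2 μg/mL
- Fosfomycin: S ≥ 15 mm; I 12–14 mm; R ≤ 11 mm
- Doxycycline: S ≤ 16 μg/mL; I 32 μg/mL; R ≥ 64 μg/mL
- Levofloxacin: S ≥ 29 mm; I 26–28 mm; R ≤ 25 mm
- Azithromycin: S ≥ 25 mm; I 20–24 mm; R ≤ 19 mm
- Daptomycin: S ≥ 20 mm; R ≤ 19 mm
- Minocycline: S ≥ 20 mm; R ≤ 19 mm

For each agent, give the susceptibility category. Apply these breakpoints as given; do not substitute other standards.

Nafcillin: 16 μg/mL is ≤ 16 μg/mL — Susceptible
Cefazolin: 1 μg/mL is in 0.5–1 μg/mL ⇒ Intermediate
Fosfomycin 13 mm: in 12–14 mm — I
Doxycycline: 32 μg/mL is = 32 μg/mL ⇒ I
Levofloxacin (32 mm) ≥ 29 mm ⇒ susceptible

S, I, I, I, S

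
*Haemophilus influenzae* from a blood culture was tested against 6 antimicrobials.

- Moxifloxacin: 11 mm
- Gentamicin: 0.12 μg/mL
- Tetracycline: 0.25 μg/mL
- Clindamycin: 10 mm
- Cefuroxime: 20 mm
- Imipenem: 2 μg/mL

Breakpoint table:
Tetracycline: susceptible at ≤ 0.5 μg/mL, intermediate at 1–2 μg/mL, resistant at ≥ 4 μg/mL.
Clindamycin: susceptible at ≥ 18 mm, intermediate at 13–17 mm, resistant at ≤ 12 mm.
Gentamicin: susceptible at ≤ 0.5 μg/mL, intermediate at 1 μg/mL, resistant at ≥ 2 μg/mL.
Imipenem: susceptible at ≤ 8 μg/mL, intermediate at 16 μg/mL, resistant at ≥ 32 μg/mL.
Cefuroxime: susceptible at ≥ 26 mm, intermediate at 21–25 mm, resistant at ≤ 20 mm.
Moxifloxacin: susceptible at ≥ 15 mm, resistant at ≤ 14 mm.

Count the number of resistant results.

3

Moxifloxacin 11 mm: ≤ 14 mm — Resistant
Gentamicin 0.12 μg/mL: ≤ 0.5 μg/mL → Susceptible
Tetracycline 0.25 μg/mL: ≤ 0.5 μg/mL → susceptible
Clindamycin (10 mm) ≤ 12 mm → resistant
Cefuroxime: 20 mm is ≤ 20 mm ⇒ R
Imipenem: 2 μg/mL is ≤ 8 μg/mL ⇒ susceptible
Resistant: 3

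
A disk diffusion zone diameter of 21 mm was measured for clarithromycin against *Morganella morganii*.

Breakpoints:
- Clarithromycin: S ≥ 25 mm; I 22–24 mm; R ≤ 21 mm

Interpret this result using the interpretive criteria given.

Clarithromycin 21 mm: ≤ 21 mm → Resistant

Resistant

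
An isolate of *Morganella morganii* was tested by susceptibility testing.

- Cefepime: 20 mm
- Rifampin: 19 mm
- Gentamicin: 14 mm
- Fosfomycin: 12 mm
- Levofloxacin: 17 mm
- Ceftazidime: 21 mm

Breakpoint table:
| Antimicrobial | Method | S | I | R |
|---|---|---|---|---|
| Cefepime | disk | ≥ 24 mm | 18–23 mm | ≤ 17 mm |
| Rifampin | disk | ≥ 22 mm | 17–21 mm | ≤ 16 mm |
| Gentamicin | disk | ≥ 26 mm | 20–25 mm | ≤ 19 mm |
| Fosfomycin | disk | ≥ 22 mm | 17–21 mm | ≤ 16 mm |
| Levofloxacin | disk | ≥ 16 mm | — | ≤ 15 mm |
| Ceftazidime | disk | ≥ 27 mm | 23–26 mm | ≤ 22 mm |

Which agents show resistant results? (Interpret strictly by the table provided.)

Cefepime (20 mm) in 18–23 mm — I
Rifampin: 19 mm is in 17–21 mm — Intermediate
Gentamicin 14 mm: ≤ 19 mm ⇒ R
Fosfomycin 12 mm: ≤ 16 mm → resistant
Levofloxacin: 17 mm is ≥ 16 mm — Susceptible
Ceftazidime 21 mm: ≤ 22 mm — resistant

gentamicin, fosfomycin, ceftazidime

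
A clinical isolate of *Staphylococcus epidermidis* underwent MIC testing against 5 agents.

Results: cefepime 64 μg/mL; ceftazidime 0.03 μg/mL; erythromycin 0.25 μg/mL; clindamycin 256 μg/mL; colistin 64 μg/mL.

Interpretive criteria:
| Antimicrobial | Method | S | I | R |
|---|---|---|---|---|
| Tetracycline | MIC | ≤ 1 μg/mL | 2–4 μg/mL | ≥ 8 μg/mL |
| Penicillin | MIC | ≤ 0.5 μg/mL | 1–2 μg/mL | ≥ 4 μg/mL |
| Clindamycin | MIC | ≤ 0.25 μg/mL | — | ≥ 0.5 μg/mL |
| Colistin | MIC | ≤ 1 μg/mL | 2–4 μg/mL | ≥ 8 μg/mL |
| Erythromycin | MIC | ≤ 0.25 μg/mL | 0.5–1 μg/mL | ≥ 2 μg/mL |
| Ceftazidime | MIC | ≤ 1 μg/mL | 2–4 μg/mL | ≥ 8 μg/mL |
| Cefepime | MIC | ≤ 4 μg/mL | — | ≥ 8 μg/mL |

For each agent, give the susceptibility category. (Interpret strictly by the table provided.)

Cefepime (64 μg/mL) ≥ 8 μg/mL — Resistant
Ceftazidime: 0.03 μg/mL is ≤ 1 μg/mL — Susceptible
Erythromycin 0.25 μg/mL: ≤ 0.25 μg/mL — S
Clindamycin (256 μg/mL) ≥ 0.5 μg/mL ⇒ resistant
Colistin: 64 μg/mL is ≥ 8 μg/mL ⇒ Resistant

R, S, S, R, R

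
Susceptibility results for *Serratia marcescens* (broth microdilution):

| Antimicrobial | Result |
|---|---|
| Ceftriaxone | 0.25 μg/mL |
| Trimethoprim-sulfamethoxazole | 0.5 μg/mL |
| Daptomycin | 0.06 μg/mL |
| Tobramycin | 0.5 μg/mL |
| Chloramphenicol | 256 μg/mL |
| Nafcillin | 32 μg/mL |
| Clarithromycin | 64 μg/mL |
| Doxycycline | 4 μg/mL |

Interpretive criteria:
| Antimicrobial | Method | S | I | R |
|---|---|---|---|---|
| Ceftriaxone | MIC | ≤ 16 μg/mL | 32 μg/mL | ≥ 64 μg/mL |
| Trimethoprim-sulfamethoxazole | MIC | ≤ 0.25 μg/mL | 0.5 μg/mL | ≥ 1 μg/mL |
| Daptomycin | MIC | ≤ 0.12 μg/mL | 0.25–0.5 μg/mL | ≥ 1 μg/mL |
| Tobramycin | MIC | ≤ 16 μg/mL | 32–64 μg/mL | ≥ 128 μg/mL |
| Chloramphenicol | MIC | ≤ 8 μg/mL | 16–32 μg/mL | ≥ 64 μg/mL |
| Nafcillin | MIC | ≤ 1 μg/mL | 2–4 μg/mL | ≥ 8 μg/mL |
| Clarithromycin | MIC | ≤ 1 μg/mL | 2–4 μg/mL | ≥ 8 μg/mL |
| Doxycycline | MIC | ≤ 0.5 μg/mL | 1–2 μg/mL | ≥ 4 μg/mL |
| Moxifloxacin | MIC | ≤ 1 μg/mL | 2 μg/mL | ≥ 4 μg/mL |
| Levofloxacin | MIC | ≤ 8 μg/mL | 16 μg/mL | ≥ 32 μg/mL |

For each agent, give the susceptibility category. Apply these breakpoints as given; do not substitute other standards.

S, I, S, S, R, R, R, R

Ceftriaxone 0.25 μg/mL: ≤ 16 μg/mL — susceptible
Trimethoprim-sulfamethoxazole 0.5 μg/mL: = 0.5 μg/mL — intermediate
Daptomycin (0.06 μg/mL) ≤ 0.12 μg/mL ⇒ susceptible
Tobramycin 0.5 μg/mL: ≤ 16 μg/mL → susceptible
Chloramphenicol (256 μg/mL) ≥ 64 μg/mL ⇒ resistant
Nafcillin 32 μg/mL: ≥ 8 μg/mL — resistant
Clarithromycin (64 μg/mL) ≥ 8 μg/mL ⇒ Resistant
Doxycycline 4 μg/mL: ≥ 4 μg/mL ⇒ Resistant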